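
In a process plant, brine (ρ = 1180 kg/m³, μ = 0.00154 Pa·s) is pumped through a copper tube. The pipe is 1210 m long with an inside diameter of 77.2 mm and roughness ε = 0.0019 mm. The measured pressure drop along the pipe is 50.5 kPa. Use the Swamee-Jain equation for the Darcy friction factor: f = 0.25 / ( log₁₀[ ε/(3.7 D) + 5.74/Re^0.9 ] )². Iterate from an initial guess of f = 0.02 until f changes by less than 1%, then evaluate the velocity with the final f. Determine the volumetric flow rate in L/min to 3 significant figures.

Q ≈ 135 L/min

Rearranging Darcy-Weisbach: V = √(2·ΔP·D/(f·L·ρ)). With ε/D = 1.9e-06/0.0772 = 2.46e-05, iterate starting from f = 0.02:
  f = 0.02 → V = √(2·5.05e+04·0.0772/(0.02·1210·1180)) = 0.5225 m/s; Re = ρVD/μ = 3.091e+04; f → 0.02328
  f = 0.02328 → V = 0.4843 m/s; Re = 2.865e+04; f → 0.02371
  f = 0.02371 → V = 0.4799 m/s; Re = 2.839e+04; f → 0.02376
Converged (Δf/f < 1%). With the final f = 0.02376: V = √(2·5.05e+04·0.0772/(0.02376·1210·1180)) = 0.4794 m/s.
Q = V·A = 0.4794·(π/4·0.0772²) = 0.002244 m³/s = 135 L/min.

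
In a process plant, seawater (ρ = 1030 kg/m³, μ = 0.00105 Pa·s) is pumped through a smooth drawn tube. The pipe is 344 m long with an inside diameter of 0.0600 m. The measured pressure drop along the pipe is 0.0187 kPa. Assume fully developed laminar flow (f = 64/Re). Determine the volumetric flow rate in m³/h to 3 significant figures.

Q ≈ 0.0593 m³/h

For laminar flow, f = 64/Re with Re = ρVD/μ, so Darcy-Weisbach reduces to ΔP = 32μLV/D². Solving for V: V = ΔP·D²/(32μL) = 18.7·(0.06)²/(32·0.00105·344) = 0.005824 m/s.
Check: Re = ρVD/μ = 1030·0.005824·0.06/0.00105 = 342.8 < 2300, so the laminar assumption holds.
Q = V·A = 0.005824·(π/4·0.06²) = 1.647e-05 m³/s = 0.0593 m³/h.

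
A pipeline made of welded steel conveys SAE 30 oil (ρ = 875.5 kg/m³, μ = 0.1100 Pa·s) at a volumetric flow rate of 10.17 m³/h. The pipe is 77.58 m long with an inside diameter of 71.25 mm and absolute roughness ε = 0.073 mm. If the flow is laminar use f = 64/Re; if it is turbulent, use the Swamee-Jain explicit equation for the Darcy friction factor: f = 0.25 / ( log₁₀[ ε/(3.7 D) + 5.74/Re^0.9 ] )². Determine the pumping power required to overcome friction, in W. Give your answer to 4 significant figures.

P ≈ 107.7 W

Q = 10.17 m³/h = 10.17/3600 = 0.002825 m³/s.
Cross-sectional area A = πD²/4 = π(0.07125)²/4 = 0.003987 m²; mean velocity V = Q/A = 0.002825/0.003987 = 0.7085 m/s.
Reynolds number Re = ρVD/μ = 875.5 · 0.7085 · 0.07125 / 0.11 = 401.8.
Re < 2300 → laminar flow, so f = 64/Re = 64/401.8 = 0.1593 (the turbulent correlation is not needed).
Darcy-Weisbach: ΔP = f(L/D)(ρV²/2) = 0.1593·(77.58/0.07125)·(875.5·0.7085²/2) = 0.1593·1089·219.8 = 3.811e+04 Pa.
Pumping power P = QΔP = 0.002825·3.811e+04 = 107.67 W = 107.7 W.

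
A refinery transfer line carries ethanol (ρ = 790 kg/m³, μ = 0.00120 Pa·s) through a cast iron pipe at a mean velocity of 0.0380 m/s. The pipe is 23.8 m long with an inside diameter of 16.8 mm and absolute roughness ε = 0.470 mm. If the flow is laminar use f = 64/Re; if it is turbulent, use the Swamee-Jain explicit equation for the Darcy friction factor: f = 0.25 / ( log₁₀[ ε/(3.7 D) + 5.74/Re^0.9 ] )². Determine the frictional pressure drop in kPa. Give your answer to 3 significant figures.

ΔP ≈ 0.123 kPa

Reynolds number Re = ρVD/μ = 790 · 0.038 · 0.0168 / 0.0012 = 420.3.
Re < 2300 → laminar flow, so f = 64/Re = 64/420.3 = 0.1523 (the turbulent correlation is not needed).
Darcy-Weisbach: ΔP = f(L/D)(ρV²/2) = 0.1523·(23.8/0.0168)·(790·0.038²/2) = 0.1523·1417·0.5704 = 123 Pa.
ΔP = 123 Pa = 0.123 kPa.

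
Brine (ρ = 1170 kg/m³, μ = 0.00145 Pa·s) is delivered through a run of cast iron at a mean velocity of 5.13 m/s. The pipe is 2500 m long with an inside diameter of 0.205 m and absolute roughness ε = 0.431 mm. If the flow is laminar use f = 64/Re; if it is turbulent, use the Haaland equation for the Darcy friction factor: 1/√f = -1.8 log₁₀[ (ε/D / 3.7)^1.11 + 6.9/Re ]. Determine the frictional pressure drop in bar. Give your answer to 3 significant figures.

Reynolds number Re = ρVD/μ = 1170 · 5.13 · 0.205 / 0.00145 = 8.486e+05.
Re > 4000 → turbulent. Relative roughness ε/D = 0.000431/0.205 = 0.0021. Haaland: 1/√f = -1.8 log₁₀[(0.0021/3.7)^1.11 + 6.9/8.486e+05] = -1.8 log₁₀[0.00025 + 8.13e-06] = 6.459, so f = 0.02397.
Darcy-Weisbach: ΔP = f(L/D)(ρV²/2) = 0.02397·(2500/0.205)·(1170·5.13²/2) = 0.02397·1.22e+04·1.54e+04 = 4.5e+06 Pa.
ΔP = 4.5e+06 Pa = 45.0 bar.

ΔP ≈ 45.0 bar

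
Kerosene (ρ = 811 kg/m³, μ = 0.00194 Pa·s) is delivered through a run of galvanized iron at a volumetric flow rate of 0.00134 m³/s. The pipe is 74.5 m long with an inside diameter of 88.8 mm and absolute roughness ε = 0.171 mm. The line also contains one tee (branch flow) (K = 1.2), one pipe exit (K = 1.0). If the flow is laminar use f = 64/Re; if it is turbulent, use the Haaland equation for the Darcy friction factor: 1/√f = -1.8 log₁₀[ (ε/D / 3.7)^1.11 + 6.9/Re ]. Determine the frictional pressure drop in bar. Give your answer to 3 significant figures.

ΔP ≈ 0.00601 bar

Cross-sectional area A = πD²/4 = π(0.0888)²/4 = 0.006193 m²; mean velocity V = Q/A = 0.00134/0.006193 = 0.2164 m/s.
Reynolds number Re = ρVD/μ = 811 · 0.2164 · 0.0888 / 0.00194 = 8032.
Re > 4000 → turbulent. Relative roughness ε/D = 0.000171/0.0888 = 0.00193. Haaland: 1/√f = -1.8 log₁₀[(0.00193/3.7)^1.11 + 6.9/8032] = -1.8 log₁₀[0.000227 + 0.000859] = 5.336, so f = 0.03512.
Total minor-loss coefficient ΣK = 1·1.2 + 1·1 = 2.2.
ΔP = [f·L/D + ΣK]·(ρV²/2) = [0.03512·74.5/0.0888 + 2.2]·(811·0.2164²/2) = [29.47 + 2.2]·18.98 = 601.2 Pa.
ΔP = 601.2 Pa = 0.00601 bar.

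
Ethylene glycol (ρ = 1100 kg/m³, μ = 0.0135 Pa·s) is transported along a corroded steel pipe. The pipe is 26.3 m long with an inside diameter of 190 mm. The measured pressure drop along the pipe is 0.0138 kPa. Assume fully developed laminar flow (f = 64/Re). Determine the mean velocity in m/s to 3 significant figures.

V ≈ 0.0438 m/s

For laminar flow, f = 64/Re with Re = ρVD/μ, so Darcy-Weisbach reduces to ΔP = 32μLV/D². Solving for V: V = ΔP·D²/(32μL) = 13.8·(0.19)²/(32·0.0135·26.3) = 0.04385 m/s.
Check: Re = ρVD/μ = 1100·0.04385·0.19/0.0135 = 678.8 < 2300, so the laminar assumption holds.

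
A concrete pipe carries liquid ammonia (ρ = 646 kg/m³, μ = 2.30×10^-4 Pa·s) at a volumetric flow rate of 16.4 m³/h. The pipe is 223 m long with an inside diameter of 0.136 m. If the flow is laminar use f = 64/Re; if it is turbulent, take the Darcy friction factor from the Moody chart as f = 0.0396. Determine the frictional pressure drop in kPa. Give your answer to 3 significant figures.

ΔP ≈ 2.06 kPa

Q = 16.4 m³/h = 16.4/3600 = 0.004556 m³/s.
Cross-sectional area A = πD²/4 = π(0.136)²/4 = 0.01453 m²; mean velocity V = Q/A = 0.004556/0.01453 = 0.3136 m/s.
Reynolds number Re = ρVD/μ = 646 · 0.3136 · 0.136 / 0.00023 = 1.198e+05.
Re > 4000 → turbulent; use the Moody-chart value f = 0.0396.
Darcy-Weisbach: ΔP = f(L/D)(ρV²/2) = 0.0396·(223/0.136)·(646·0.3136²/2) = 0.0396·1640·31.77 = 2063 Pa.
ΔP = 2063 Pa = 2.06 kPa.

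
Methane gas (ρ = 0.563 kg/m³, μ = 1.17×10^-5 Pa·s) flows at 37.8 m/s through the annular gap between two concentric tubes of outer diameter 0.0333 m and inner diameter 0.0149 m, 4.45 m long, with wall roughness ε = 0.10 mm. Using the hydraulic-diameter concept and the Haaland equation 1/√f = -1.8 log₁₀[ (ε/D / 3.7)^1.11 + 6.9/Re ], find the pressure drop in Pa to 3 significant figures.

Hydraulic diameter D_h = 4A/P = D_o - D_i = 0.0333 - 0.0149 = 0.0184 m.
Re = ρVD_h/μ = 0.563·37.8·0.0184/1.17e-05 = 3.347e+04.
ε/D_h = 0.0001/0.0184 = 0.00543; Haaland gives 1/√f = -1.8 log₁₀[0.000717+0.000206] = 5.463, so f = 0.03351.
ΔP = f(L/D_h)(ρV²/2) = 0.03351·4.45/0.0184·402.2 = 3260 Pa.

ΔP ≈ 3260 Pa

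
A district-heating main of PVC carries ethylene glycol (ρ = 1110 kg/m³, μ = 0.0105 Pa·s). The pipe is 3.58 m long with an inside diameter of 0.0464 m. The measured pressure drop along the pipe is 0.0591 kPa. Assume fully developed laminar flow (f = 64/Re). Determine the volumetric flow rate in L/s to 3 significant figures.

For laminar flow, f = 64/Re with Re = ρVD/μ, so Darcy-Weisbach reduces to ΔP = 32μLV/D². Solving for V: V = ΔP·D²/(32μL) = 59.1·(0.0464)²/(32·0.0105·3.58) = 0.1058 m/s.
Check: Re = ρVD/μ = 1110·0.1058·0.0464/0.0105 = 518.9 < 2300, so the laminar assumption holds.
Q = V·A = 0.1058·(π/4·0.0464²) = 0.0001789 m³/s = 0.179 L/s.

Q ≈ 0.179 L/s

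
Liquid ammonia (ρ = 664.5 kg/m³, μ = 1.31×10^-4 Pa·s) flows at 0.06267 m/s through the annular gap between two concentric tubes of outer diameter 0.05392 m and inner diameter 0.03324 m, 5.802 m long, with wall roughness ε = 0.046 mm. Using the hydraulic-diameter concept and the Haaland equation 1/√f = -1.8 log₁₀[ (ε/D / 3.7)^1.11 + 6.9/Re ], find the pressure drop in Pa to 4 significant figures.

Hydraulic diameter D_h = 4A/P = D_o - D_i = 0.05392 - 0.03324 = 0.02068 m.
Re = ρVD_h/μ = 664.5·0.06267·0.02068/0.000131 = 6574.
ε/D_h = 4.6e-05/0.02068 = 0.00222; Haaland gives 1/√f = -1.8 log₁₀[0.000266+0.00105] = 5.186, so f = 0.03719.
ΔP = f(L/D_h)(ρV²/2) = 0.03719·5.802/0.02068·1.305 = 13.61 Pa.

ΔP ≈ 13.61 Pa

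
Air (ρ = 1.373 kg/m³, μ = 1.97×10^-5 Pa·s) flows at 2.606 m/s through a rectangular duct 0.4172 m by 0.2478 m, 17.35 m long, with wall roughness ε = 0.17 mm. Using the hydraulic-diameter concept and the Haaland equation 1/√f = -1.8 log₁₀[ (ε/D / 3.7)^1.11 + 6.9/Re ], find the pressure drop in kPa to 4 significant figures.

ΔP ≈ 0.005713 kPa

Hydraulic diameter D_h = 4A/P = 4·(0.4172·0.2478)/(2·(0.4172+0.2478)) = 0.4135/1.33 = 0.3109 m.
Re = ρVD_h/μ = 1.373·2.606·0.3109/1.97e-05 = 5.647e+04.
ε/D_h = 0.00017/0.3109 = 0.000547; Haaland gives 1/√f = -1.8 log₁₀[5.6e-05+0.000122] = 6.748, so f = 0.02196.
ΔP = f(L/D_h)(ρV²/2) = 0.02196·17.35/0.3109·4.662 = 5.713 Pa.
ΔP = 0.005713 kPa.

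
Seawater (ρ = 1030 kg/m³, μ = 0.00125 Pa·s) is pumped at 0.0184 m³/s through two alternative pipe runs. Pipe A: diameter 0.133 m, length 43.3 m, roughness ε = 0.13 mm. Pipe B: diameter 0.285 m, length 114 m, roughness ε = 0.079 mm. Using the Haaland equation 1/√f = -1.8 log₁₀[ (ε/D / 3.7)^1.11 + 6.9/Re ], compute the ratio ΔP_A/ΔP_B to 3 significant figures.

Pipe A: V = Q/A = 0.0184/0.01389 = 1.324 m/s; Re = 1.451e+05; ε/D = 0.000977; Haaland → f = 0.02124; ΔP_A = f(L/D)(ρV²/2) = 6248 Pa.
Pipe B: V = Q/A = 0.0184/0.06379 = 0.2884 m/s; Re = 6.773e+04; ε/D = 0.000277; Haaland → f = 0.02038; ΔP_B = f(L/D)(ρV²/2) = 349.2 Pa.
ΔP_A/ΔP_B = 6248/349.2 = 17.9.

ΔP_A/ΔP_B ≈ 17.9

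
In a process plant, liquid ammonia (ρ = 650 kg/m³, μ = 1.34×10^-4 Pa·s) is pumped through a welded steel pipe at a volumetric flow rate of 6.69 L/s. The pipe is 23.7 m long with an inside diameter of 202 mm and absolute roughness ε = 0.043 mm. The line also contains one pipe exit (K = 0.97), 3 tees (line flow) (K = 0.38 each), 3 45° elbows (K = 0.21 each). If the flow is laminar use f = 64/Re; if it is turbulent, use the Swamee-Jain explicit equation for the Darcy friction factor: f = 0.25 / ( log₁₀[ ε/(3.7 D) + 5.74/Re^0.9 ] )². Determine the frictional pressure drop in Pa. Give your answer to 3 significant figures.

Q = 6.69 L/s = 6.69/1000 = 0.00669 m³/s.
Cross-sectional area A = πD²/4 = π(0.202)²/4 = 0.03205 m²; mean velocity V = Q/A = 0.00669/0.03205 = 0.2088 m/s.
Reynolds number Re = ρVD/μ = 650 · 0.2088 · 0.202 / 0.000134 = 2.045e+05.
Re > 4000 → turbulent. Relative roughness ε/D = 4.3e-05/0.202 = 0.000213. Swamee-Jain: f = 0.25/(log₁₀[0.000213/3.7 + 5.74/2.045e+05^0.9])² = 0.25/(log₁₀[5.75e-05 + 9.53e-05])² = 0.25/(-3.816)² = 0.01717.
Total minor-loss coefficient ΣK = 1·0.97 + 3·0.38 + 3·0.21 = 2.74.
ΔP = [f·L/D + ΣK]·(ρV²/2) = [0.01717·23.7/0.202 + 2.74]·(650·0.2088²/2) = [2.015 + 2.74]·14.16 = 67.34 Pa.

ΔP ≈ 67.3 Pa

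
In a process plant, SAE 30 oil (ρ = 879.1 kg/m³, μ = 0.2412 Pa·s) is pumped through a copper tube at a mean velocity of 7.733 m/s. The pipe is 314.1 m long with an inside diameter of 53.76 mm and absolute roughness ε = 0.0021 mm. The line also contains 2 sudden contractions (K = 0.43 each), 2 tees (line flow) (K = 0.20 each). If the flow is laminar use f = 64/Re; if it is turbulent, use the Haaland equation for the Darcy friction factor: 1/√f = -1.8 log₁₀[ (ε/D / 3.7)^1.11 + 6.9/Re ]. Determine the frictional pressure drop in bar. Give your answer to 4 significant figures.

ΔP ≈ 65.20 bar

Reynolds number Re = ρVD/μ = 879.1 · 7.733 · 0.05376 / 0.241 = 1515.
Re < 2300 → laminar flow, so f = 64/Re = 64/1515 = 0.04224 (the turbulent correlation is not needed).
Total minor-loss coefficient ΣK = 2·0.43 + 2·0.2 = 1.26.
ΔP = [f·L/D + ΣK]·(ρV²/2) = [0.04224·314.1/0.05376 + 1.26]·(879.1·7.733²/2) = [246.8 + 1.26]·2.628e+04 = 6.52e+06 Pa.
ΔP = 6.52e+06 Pa = 65.20 bar.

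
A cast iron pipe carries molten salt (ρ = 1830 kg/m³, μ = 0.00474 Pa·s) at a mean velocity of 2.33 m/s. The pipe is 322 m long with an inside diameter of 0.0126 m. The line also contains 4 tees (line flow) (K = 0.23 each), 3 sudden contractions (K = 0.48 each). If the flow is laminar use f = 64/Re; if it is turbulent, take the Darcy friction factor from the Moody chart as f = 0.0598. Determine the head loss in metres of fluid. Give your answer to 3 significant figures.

Reynolds number Re = ρVD/μ = 1830 · 2.33 · 0.0126 / 0.00474 = 1.133e+04.
Re > 4000 → turbulent; use the Moody-chart value f = 0.0598.
Total minor-loss coefficient ΣK = 4·0.23 + 3·0.48 = 2.36.
ΔP = [f·L/D + ΣK]·(ρV²/2) = [0.0598·322/0.0126 + 2.36]·(1830·2.33²/2) = [1528 + 2.36]·4967 = 7.603e+06 Pa.
Head loss h_f = ΔP/(ρg) = 7.603e+06/(1830·9.81) = 424 m.

h_f ≈ 424 m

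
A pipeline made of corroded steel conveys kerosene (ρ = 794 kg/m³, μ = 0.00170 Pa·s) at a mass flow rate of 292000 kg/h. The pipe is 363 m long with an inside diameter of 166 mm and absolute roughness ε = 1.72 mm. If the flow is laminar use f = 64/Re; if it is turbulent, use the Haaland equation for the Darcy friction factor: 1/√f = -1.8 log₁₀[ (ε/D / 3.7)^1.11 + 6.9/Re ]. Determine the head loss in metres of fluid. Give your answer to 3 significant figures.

h_f ≈ 95.8 m

ṁ = 292000 kg/h = 292000/3600 = 81.11 kg/s.
A = πD²/4 = π(0.166)²/4 = 0.02164 m²; mean velocity V = ṁ/(ρA) = 81.11/(794 · 0.02164) = 4.72 m/s.
Reynolds number Re = ρVD/μ = 794 · 4.72 · 0.166 / 0.0017 = 3.66e+05.
Re > 4000 → turbulent. Relative roughness ε/D = 0.00172/0.166 = 0.0104. Haaland: 1/√f = -1.8 log₁₀[(0.0104/3.7)^1.11 + 6.9/3.66e+05] = -1.8 log₁₀[0.00147 + 1.89e-05] = 5.09, so f = 0.03859.
Darcy-Weisbach: ΔP = f(L/D)(ρV²/2) = 0.03859·(363/0.166)·(794·4.72²/2) = 0.03859·2187·8845 = 7.464e+05 Pa.
Head loss h_f = ΔP/(ρg) = 7.464e+05/(794·9.81) = 95.8 m.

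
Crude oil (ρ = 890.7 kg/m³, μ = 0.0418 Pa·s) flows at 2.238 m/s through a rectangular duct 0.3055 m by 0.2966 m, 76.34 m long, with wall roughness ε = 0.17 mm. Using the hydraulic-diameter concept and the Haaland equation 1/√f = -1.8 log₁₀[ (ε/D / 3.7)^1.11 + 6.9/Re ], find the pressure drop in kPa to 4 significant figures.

ΔP ≈ 16.34 kPa

Hydraulic diameter D_h = 4A/P = 4·(0.3055·0.2966)/(2·(0.3055+0.2966)) = 0.3624/1.204 = 0.301 m.
Re = ρVD_h/μ = 890.7·2.238·0.301/0.0418 = 1.435e+04.
ε/D_h = 0.00017/0.301 = 0.000565; Haaland gives 1/√f = -1.8 log₁₀[5.81e-05+0.000481] = 5.883, so f = 0.02889.
ΔP = f(L/D_h)(ρV²/2) = 0.02889·76.34/0.301·2231 = 1.634e+04 Pa.
ΔP = 16.34 kPa.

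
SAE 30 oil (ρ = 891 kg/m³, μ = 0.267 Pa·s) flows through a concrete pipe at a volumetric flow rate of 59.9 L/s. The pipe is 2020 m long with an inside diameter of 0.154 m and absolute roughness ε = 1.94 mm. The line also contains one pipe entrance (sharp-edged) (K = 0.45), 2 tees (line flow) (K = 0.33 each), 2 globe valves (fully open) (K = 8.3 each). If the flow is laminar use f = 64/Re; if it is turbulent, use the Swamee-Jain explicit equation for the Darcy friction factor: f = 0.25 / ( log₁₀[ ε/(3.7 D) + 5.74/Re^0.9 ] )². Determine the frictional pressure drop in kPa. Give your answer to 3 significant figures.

ΔP ≈ 2420 kPa

Q = 59.9 L/s = 59.9/1000 = 0.0599 m³/s.
Cross-sectional area A = πD²/4 = π(0.154)²/4 = 0.01863 m²; mean velocity V = Q/A = 0.0599/0.01863 = 3.216 m/s.
Reynolds number Re = ρVD/μ = 891 · 3.216 · 0.154 / 0.267 = 1653.
Re < 2300 → laminar flow, so f = 64/Re = 64/1653 = 0.03873 (the turbulent correlation is not needed).
Total minor-loss coefficient ΣK = 1·0.45 + 2·0.33 + 2·8.3 = 17.7.
ΔP = [f·L/D + ΣK]·(ρV²/2) = [0.03873·2020/0.154 + 17.7]·(891·3.216²/2) = [508 + 17.7]·4607 = 2.422e+06 Pa.
ΔP = 2.422e+06 Pa = 2420 kPa.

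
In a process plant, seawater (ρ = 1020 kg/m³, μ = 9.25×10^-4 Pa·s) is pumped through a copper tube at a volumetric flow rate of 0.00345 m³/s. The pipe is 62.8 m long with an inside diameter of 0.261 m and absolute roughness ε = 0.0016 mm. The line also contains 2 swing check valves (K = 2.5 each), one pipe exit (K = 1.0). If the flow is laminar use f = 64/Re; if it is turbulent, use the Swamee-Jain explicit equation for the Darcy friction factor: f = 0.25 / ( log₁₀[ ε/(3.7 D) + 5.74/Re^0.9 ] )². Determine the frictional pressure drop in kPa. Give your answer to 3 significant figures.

ΔP ≈ 0.0262 kPa

Cross-sectional area A = πD²/4 = π(0.261)²/4 = 0.0535 m²; mean velocity V = Q/A = 0.00345/0.0535 = 0.06448 m/s.
Reynolds number Re = ρVD/μ = 1020 · 0.06448 · 0.261 / 0.000925 = 1.856e+04.
Re > 4000 → turbulent. Relative roughness ε/D = 1.6e-06/0.261 = 6.13e-06. Swamee-Jain: f = 0.25/(log₁₀[6.13e-06/3.7 + 5.74/1.856e+04^0.9])² = 0.25/(log₁₀[1.66e-06 + 0.000826])² = 0.25/(-3.082)² = 0.02632.
Total minor-loss coefficient ΣK = 2·2.5 + 1·1 = 6.
ΔP = [f·L/D + ΣK]·(ρV²/2) = [0.02632·62.8/0.261 + 6]·(1020·0.06448²/2) = [6.333 + 6]·2.121 = 26.15 Pa.
ΔP = 26.15 Pa = 0.0262 kPa.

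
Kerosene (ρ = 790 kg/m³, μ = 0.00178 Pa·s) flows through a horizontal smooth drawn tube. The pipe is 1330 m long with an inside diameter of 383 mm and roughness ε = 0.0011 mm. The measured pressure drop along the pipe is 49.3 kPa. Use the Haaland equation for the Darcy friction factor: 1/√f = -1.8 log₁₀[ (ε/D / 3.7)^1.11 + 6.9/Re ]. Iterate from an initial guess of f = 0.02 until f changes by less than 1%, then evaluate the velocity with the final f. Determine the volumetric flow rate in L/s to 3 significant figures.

Q ≈ 180 L/s

Rearranging Darcy-Weisbach: V = √(2·ΔP·D/(f·L·ρ)). With ε/D = 1.1e-06/0.383 = 2.87e-06, iterate starting from f = 0.02:
  f = 0.02 → V = √(2·4.93e+04·0.383/(0.02·1330·790)) = 1.341 m/s; Re = ρVD/μ = 2.279e+05; f → 0.01513
  f = 0.01513 → V = 1.541 m/s; Re = 2.62e+05; f → 0.01473
  f = 0.01473 → V = 1.562 m/s; Re = 2.655e+05; f → 0.0147
Converged (Δf/f < 1%). With the final f = 0.0147: V = √(2·4.93e+04·0.383/(0.0147·1330·790)) = 1.564 m/s.
Q = V·A = 1.564·(π/4·0.383²) = 0.1802 m³/s = 180 L/s.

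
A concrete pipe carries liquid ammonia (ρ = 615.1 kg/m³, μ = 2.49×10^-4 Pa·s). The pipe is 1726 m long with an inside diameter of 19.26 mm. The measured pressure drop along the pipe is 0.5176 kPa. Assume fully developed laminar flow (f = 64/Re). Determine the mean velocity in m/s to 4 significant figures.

V ≈ 0.01396 m/s

For laminar flow, f = 64/Re with Re = ρVD/μ, so Darcy-Weisbach reduces to ΔP = 32μLV/D². Solving for V: V = ΔP·D²/(32μL) = 517.6·(0.01926)²/(32·0.000249·1726) = 0.01396 m/s.
Check: Re = ρVD/μ = 615.1·0.01396·0.01926/0.000249 = 664.2 < 2300, so the laminar assumption holds.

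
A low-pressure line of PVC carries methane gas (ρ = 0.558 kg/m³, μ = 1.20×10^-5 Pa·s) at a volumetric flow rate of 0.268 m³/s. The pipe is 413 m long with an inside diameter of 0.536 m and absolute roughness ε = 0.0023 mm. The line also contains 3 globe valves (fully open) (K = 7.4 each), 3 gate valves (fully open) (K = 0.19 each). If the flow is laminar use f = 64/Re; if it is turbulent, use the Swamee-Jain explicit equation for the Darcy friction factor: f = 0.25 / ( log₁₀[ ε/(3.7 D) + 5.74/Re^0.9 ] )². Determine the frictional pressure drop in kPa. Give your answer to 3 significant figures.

ΔP ≈ 0.0161 kPa

Cross-sectional area A = πD²/4 = π(0.536)²/4 = 0.2256 m²; mean velocity V = Q/A = 0.268/0.2256 = 1.188 m/s.
Reynolds number Re = ρVD/μ = 0.558 · 1.188 · 0.536 / 1.2e-05 = 2.96e+04.
Re > 4000 → turbulent. Relative roughness ε/D = 2.3e-06/0.536 = 4.29e-06. Swamee-Jain: f = 0.25/(log₁₀[4.29e-06/3.7 + 5.74/2.96e+04^0.9])² = 0.25/(log₁₀[1.16e-06 + 0.000543])² = 0.25/(-3.264)² = 0.02346.
Total minor-loss coefficient ΣK = 3·7.4 + 3·0.19 = 22.8.
ΔP = [f·L/D + ΣK]·(ρV²/2) = [0.02346·413/0.536 + 22.8]·(0.558·1.188²/2) = [18.08 + 22.8]·0.3936 = 16.08 Pa.
ΔP = 16.08 Pa = 0.0161 kPa.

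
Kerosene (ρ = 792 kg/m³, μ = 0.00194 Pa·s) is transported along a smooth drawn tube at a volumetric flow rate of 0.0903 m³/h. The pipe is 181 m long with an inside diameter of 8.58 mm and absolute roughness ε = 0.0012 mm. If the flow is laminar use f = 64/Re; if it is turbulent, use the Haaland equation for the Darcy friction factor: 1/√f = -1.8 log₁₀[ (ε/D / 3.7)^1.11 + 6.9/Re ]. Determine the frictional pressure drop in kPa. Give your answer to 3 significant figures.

Q = 0.0903 m³/h = 0.0903/3600 = 2.508e-05 m³/s.
Cross-sectional area A = πD²/4 = π(0.00858)²/4 = 5.782e-05 m²; mean velocity V = Q/A = 2.508e-05/5.782e-05 = 0.4338 m/s.
Reynolds number Re = ρVD/μ = 792 · 0.4338 · 0.00858 / 0.00194 = 1520.
Re < 2300 → laminar flow, so f = 64/Re = 64/1520 = 0.04212 (the turbulent correlation is not needed).
Darcy-Weisbach: ΔP = f(L/D)(ρV²/2) = 0.04212·(181/0.00858)·(792·0.4338²/2) = 0.04212·2.11e+04·74.53 = 6.622e+04 Pa.
ΔP = 6.622e+04 Pa = 66.2 kPa.

ΔP ≈ 66.2 kPa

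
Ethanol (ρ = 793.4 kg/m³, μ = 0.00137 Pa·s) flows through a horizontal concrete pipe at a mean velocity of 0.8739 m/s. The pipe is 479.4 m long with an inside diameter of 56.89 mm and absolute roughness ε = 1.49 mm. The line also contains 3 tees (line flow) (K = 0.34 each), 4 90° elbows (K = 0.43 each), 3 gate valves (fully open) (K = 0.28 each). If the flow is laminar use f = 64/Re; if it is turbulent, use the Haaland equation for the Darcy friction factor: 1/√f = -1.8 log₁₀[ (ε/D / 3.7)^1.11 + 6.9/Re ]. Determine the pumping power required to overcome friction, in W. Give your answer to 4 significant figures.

Reynolds number Re = ρVD/μ = 793.4 · 0.8739 · 0.05689 / 0.00137 = 2.879e+04.
Re > 4000 → turbulent. Relative roughness ε/D = 0.00149/0.05689 = 0.0262. Haaland: 1/√f = -1.8 log₁₀[(0.0262/3.7)^1.11 + 6.9/2.879e+04] = -1.8 log₁₀[0.00411 + 0.00024] = 4.251, so f = 0.05533.
Total minor-loss coefficient ΣK = 3·0.34 + 4·0.43 + 3·0.28 = 3.58.
ΔP = [f·L/D + ΣK]·(ρV²/2) = [0.05533·479.4/0.05689 + 3.58]·(793.4·0.8739²/2) = [466.2 + 3.58]·303 = 1.423e+05 Pa.
Q = V·A = 0.8739·0.002542 = 0.002221 m³/s.
Pumping power P = QΔP = 0.002221·1.423e+05 = 316.17 W = 316.2 W.

P ≈ 316.2 W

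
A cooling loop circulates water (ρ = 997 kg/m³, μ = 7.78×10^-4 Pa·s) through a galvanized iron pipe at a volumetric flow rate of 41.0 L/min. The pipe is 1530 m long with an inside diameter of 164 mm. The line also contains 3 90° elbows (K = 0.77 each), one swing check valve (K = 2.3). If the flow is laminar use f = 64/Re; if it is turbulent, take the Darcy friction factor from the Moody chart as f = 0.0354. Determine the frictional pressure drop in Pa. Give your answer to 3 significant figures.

ΔP ≈ 175 Pa

Q = 41.0 L/min = 41.0/60000 = 0.0006833 m³/s.
Cross-sectional area A = πD²/4 = π(0.164)²/4 = 0.02112 m²; mean velocity V = Q/A = 0.0006833/0.02112 = 0.03235 m/s.
Reynolds number Re = ρVD/μ = 997 · 0.03235 · 0.164 / 0.000778 = 6799.
Re > 4000 → turbulent; use the Moody-chart value f = 0.0354.
Total minor-loss coefficient ΣK = 3·0.77 + 1·2.3 = 4.61.
ΔP = [f·L/D + ΣK]·(ρV²/2) = [0.0354·1530/0.164 + 4.61]·(997·0.03235²/2) = [330.3 + 4.61]·0.5216 = 174.7 Pa.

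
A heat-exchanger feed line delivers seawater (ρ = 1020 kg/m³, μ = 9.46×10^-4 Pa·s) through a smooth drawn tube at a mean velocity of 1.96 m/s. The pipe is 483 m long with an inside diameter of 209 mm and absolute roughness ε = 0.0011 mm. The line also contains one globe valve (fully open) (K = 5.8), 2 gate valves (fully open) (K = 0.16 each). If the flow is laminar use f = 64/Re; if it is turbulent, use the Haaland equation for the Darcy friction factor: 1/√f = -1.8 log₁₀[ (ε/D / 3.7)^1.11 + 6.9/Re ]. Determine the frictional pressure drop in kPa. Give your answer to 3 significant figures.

ΔP ≈ 72.7 kPa

Reynolds number Re = ρVD/μ = 1020 · 1.96 · 0.209 / 0.000946 = 4.417e+05.
Re > 4000 → turbulent. Relative roughness ε/D = 1.1e-06/0.209 = 5.26e-06. Haaland: 1/√f = -1.8 log₁₀[(5.26e-06/3.7)^1.11 + 6.9/4.417e+05] = -1.8 log₁₀[3.24e-07 + 1.56e-05] = 8.635, so f = 0.01341.
Total minor-loss coefficient ΣK = 1·5.8 + 2·0.16 = 6.12.
ΔP = [f·L/D + ΣK]·(ρV²/2) = [0.01341·483/0.209 + 6.12]·(1020·1.96²/2) = [30.99 + 6.12]·1959 = 7.271e+04 Pa.
ΔP = 7.271e+04 Pa = 72.7 kPa.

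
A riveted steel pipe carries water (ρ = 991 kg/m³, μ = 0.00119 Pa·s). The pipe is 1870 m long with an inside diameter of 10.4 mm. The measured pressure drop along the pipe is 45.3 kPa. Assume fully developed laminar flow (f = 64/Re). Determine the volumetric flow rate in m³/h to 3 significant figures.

Q ≈ 0.0210 m³/h

For laminar flow, f = 64/Re with Re = ρVD/μ, so Darcy-Weisbach reduces to ΔP = 32μLV/D². Solving for V: V = ΔP·D²/(32μL) = 4.53e+04·(0.0104)²/(32·0.00119·1870) = 0.06881 m/s.
Check: Re = ρVD/μ = 991·0.06881·0.0104/0.00119 = 595.9 < 2300, so the laminar assumption holds.
Q = V·A = 0.06881·(π/4·0.0104²) = 5.845e-06 m³/s = 0.0210 m³/h.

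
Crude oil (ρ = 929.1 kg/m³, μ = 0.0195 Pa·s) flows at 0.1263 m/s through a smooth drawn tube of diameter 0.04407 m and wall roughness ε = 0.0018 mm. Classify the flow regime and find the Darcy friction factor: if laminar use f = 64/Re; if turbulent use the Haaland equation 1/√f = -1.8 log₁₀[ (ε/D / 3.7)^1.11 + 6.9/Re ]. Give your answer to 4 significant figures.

f ≈ 0.2413

Re = ρVD/μ = 929.1·0.1263·0.04407/0.0195 = 265.2.
Re < 2300 → laminar, so f = 64/Re = 0.2413 (roughness is irrelevant in laminar flow).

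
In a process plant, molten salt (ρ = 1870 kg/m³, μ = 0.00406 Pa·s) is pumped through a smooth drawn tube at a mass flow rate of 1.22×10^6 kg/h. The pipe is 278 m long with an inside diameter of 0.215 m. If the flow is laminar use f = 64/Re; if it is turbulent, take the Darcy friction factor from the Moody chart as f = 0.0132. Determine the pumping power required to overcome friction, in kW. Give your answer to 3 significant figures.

P ≈ 72.1 kW

ṁ = 1.22×10^6 kg/h = 1.22×10^6/3600 = 338.9 kg/s.
A = πD²/4 = π(0.215)²/4 = 0.03631 m²; mean velocity V = ṁ/(ρA) = 338.9/(1870 · 0.03631) = 4.992 m/s.
Reynolds number Re = ρVD/μ = 1870 · 4.992 · 0.215 / 0.00406 = 4.943e+05.
Re > 4000 → turbulent; use the Moody-chart value f = 0.0132.
Darcy-Weisbach: ΔP = f(L/D)(ρV²/2) = 0.0132·(278/0.215)·(1870·4.992²/2) = 0.0132·1293·2.33e+04 = 3.976e+05 Pa.
Q = ṁ/ρ = 338.9/1870 = 0.1812 m³/s.
Pumping power P = QΔP = 0.1812·3.976e+05 = 72060 W = 72.1 kW.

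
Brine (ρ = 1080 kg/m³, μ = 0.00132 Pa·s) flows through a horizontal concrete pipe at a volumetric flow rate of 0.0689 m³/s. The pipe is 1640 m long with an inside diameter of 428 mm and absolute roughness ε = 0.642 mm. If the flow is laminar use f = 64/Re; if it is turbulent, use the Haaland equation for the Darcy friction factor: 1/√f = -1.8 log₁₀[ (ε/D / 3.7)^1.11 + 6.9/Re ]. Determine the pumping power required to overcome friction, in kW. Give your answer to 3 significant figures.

Cross-sectional area A = πD²/4 = π(0.428)²/4 = 0.1439 m²; mean velocity V = Q/A = 0.0689/0.1439 = 0.4789 m/s.
Reynolds number Re = ρVD/μ = 1080 · 0.4789 · 0.428 / 0.00132 = 1.677e+05.
Re > 4000 → turbulent. Relative roughness ε/D = 0.000642/0.428 = 0.0015. Haaland: 1/√f = -1.8 log₁₀[(0.0015/3.7)^1.11 + 6.9/1.677e+05] = -1.8 log₁₀[0.000172 + 4.11e-05] = 6.61, so f = 0.02289.
Darcy-Weisbach: ΔP = f(L/D)(ρV²/2) = 0.02289·(1640/0.428)·(1080·0.4789²/2) = 0.02289·3832·123.8 = 1.086e+04 Pa.
Pumping power P = QΔP = 0.0689·1.086e+04 = 748.4 W = 0.748 kW.

P ≈ 0.748 kW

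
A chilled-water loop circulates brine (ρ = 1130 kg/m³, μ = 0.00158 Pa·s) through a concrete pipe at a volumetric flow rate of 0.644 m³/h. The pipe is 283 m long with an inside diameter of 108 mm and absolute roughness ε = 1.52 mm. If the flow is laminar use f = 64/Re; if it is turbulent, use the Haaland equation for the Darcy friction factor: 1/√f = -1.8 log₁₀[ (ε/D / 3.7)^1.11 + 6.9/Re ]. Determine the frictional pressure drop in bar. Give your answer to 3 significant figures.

ΔP ≈ 2.40×10^-4 bar

Q = 0.644 m³/h = 0.644/3600 = 0.0001789 m³/s.
Cross-sectional area A = πD²/4 = π(0.108)²/4 = 0.009161 m²; mean velocity V = Q/A = 0.0001789/0.009161 = 0.01953 m/s.
Reynolds number Re = ρVD/μ = 1130 · 0.01953 · 0.108 / 0.00158 = 1508.
Re < 2300 → laminar flow, so f = 64/Re = 64/1508 = 0.04243 (the turbulent correlation is not needed).
Darcy-Weisbach: ΔP = f(L/D)(ρV²/2) = 0.04243·(283/0.108)·(1130·0.01953²/2) = 0.04243·2620·0.2154 = 23.95 Pa.
ΔP = 23.95 Pa = 2.40×10^-4 bar.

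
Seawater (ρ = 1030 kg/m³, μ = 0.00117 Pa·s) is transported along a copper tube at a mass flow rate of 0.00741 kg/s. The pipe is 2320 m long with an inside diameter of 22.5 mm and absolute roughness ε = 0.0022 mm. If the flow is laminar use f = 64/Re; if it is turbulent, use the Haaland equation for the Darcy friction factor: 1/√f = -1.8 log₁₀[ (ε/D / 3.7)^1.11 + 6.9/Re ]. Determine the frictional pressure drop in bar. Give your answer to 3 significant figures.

A = πD²/4 = π(0.0225)²/4 = 0.0003976 m²; mean velocity V = ṁ/(ρA) = 0.00741/(1030 · 0.0003976) = 0.01809 m/s.
Reynolds number Re = ρVD/μ = 1030 · 0.01809 · 0.0225 / 0.00117 = 358.4.
Re < 2300 → laminar flow, so f = 64/Re = 64/358.4 = 0.1786 (the turbulent correlation is not needed).
Darcy-Weisbach: ΔP = f(L/D)(ρV²/2) = 0.1786·(2320/0.0225)·(1030·0.01809²/2) = 0.1786·1.031e+05·0.1686 = 3104 Pa.
ΔP = 3104 Pa = 0.0310 bar.

ΔP ≈ 0.0310 bar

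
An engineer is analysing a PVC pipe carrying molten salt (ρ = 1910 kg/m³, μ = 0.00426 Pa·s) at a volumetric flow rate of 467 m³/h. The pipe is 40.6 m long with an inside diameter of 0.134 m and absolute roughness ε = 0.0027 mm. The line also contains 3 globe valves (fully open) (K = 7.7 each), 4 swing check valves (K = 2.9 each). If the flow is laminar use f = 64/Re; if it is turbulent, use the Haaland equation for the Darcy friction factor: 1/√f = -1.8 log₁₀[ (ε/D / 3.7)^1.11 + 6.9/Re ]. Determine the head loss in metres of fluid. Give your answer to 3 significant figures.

h_f ≈ 167 m

Q = 467 m³/h = 467/3600 = 0.1297 m³/s.
Cross-sectional area A = πD²/4 = π(0.134)²/4 = 0.0141 m²; mean velocity V = Q/A = 0.1297/0.0141 = 9.198 m/s.
Reynolds number Re = ρVD/μ = 1910 · 9.198 · 0.134 / 0.00426 = 5.526e+05.
Re > 4000 → turbulent. Relative roughness ε/D = 2.7e-06/0.134 = 2.01e-05. Haaland: 1/√f = -1.8 log₁₀[(2.01e-05/3.7)^1.11 + 6.9/5.526e+05] = -1.8 log₁₀[1.44e-06 + 1.25e-05] = 8.741, so f = 0.01309.
Total minor-loss coefficient ΣK = 3·7.7 + 4·2.9 = 34.7.
ΔP = [f·L/D + ΣK]·(ρV²/2) = [0.01309·40.6/0.134 + 34.7]·(1910·9.198²/2) = [3.965 + 34.7]·8.08e+04 = 3.124e+06 Pa.
Head loss h_f = ΔP/(ρg) = 3.124e+06/(1910·9.81) = 167 m.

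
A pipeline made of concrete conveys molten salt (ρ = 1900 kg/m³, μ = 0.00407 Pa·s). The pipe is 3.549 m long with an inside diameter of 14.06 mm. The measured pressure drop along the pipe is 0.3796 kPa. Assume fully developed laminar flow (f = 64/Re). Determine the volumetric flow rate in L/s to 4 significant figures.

For laminar flow, f = 64/Re with Re = ρVD/μ, so Darcy-Weisbach reduces to ΔP = 32μLV/D². Solving for V: V = ΔP·D²/(32μL) = 379.6·(0.01406)²/(32·0.00407·3.549) = 0.1623 m/s.
Check: Re = ρVD/μ = 1900·0.1623·0.01406/0.00407 = 1066 < 2300, so the laminar assumption holds.
Q = V·A = 0.1623·(π/4·0.01406²) = 2.521e-05 m³/s = 0.02521 L/s.

Q ≈ 0.02521 L/s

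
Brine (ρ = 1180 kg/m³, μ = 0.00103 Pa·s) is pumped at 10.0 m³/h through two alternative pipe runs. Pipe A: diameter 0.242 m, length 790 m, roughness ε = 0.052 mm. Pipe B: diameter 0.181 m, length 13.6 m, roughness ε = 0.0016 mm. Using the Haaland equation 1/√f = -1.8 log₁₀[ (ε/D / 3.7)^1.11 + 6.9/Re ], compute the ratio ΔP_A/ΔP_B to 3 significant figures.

ΔP_A/ΔP_B ≈ 14.8

Pipe A: V = Q/A = 0.002778/0.046 = 0.06039 m/s; Re = 1.674e+04; ε/D = 0.000215; Haaland → f = 0.02726; ΔP_A = f(L/D)(ρV²/2) = 191.5 Pa.
Pipe B: V = Q/A = 0.002778/0.02573 = 0.108 m/s; Re = 2.239e+04; ε/D = 8.84e-06; Haaland → f = 0.02505; ΔP_B = f(L/D)(ρV²/2) = 12.94 Pa.
ΔP_A/ΔP_B = 191.5/12.94 = 14.8.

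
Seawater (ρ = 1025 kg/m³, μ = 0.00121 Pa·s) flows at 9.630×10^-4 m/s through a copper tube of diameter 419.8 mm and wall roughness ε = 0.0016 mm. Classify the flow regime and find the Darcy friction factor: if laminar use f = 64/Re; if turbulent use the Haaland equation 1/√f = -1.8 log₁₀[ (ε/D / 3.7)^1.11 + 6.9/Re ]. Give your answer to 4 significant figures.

f ≈ 0.1869

Re = ρVD/μ = 1025·0.000963·0.4198/0.00121 = 342.5.
Re < 2300 → laminar, so f = 64/Re = 0.1869 (roughness is irrelevant in laminar flow).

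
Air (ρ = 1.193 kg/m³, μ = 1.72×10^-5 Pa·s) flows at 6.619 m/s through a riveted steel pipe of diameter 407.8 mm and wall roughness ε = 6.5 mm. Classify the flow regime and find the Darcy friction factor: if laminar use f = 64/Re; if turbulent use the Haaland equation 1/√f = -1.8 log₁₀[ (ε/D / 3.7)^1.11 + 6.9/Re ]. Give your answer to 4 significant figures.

f ≈ 0.04499

Re = ρVD/μ = 1.193·6.619·0.4078/1.72e-05 = 1.872e+05.
Re > 4000 → turbulent. ε/D = 0.0065/0.4078 = 0.0159; Haaland: 1/√f = -1.8 log₁₀[0.00237 + 3.69e-05] = 4.715, so f = 0.04499.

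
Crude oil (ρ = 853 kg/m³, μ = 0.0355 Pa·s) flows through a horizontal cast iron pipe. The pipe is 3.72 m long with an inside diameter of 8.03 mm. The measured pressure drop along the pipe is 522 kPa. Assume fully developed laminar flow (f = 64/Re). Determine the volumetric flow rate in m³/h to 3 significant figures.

Q ≈ 1.45 m³/h

For laminar flow, f = 64/Re with Re = ρVD/μ, so Darcy-Weisbach reduces to ΔP = 32μLV/D². Solving for V: V = ΔP·D²/(32μL) = 5.22e+05·(0.00803)²/(32·0.0355·3.72) = 7.965 m/s.
Check: Re = ρVD/μ = 853·7.965·0.00803/0.0355 = 1537 < 2300, so the laminar assumption holds.
Q = V·A = 7.965·(π/4·0.00803²) = 0.0004034 m³/s = 1.45 m³/h.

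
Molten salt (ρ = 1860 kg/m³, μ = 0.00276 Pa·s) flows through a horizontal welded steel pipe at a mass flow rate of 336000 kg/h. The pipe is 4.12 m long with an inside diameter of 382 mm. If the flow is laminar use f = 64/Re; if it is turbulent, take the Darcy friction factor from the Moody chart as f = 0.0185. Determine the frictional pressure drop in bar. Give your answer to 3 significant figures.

ṁ = 336000 kg/h = 336000/3600 = 93.33 kg/s.
A = πD²/4 = π(0.382)²/4 = 0.1146 m²; mean velocity V = ṁ/(ρA) = 93.33/(1860 · 0.1146) = 0.4378 m/s.
Reynolds number Re = ρVD/μ = 1860 · 0.4378 · 0.382 / 0.00276 = 1.127e+05.
Re > 4000 → turbulent; use the Moody-chart value f = 0.0185.
Darcy-Weisbach: ΔP = f(L/D)(ρV²/2) = 0.0185·(4.12/0.382)·(1860·0.4378²/2) = 0.0185·10.79·178.3 = 35.57 Pa.
ΔP = 35.57 Pa = 3.56×10^-4 bar.

ΔP ≈ 3.56×10^-4 bar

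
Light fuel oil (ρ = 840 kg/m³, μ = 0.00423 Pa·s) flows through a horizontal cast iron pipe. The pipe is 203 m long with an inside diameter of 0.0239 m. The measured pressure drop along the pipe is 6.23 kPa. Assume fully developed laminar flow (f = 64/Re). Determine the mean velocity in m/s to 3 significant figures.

For laminar flow, f = 64/Re with Re = ρVD/μ, so Darcy-Weisbach reduces to ΔP = 32μLV/D². Solving for V: V = ΔP·D²/(32μL) = 6230·(0.0239)²/(32·0.00423·203) = 0.1295 m/s.
Check: Re = ρVD/μ = 840·0.1295·0.0239/0.00423 = 614.7 < 2300, so the laminar assumption holds.

V ≈ 0.130 m/s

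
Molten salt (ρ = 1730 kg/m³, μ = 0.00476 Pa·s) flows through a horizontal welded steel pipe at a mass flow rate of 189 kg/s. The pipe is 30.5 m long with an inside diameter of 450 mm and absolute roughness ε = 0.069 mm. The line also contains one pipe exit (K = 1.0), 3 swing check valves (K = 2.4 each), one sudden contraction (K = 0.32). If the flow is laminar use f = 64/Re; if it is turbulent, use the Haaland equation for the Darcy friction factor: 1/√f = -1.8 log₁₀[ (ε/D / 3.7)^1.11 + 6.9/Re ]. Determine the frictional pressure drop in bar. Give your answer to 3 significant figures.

ΔP ≈ 0.0398 bar

A = πD²/4 = π(0.45)²/4 = 0.159 m²; mean velocity V = ṁ/(ρA) = 189/(1730 · 0.159) = 0.6869 m/s.
Reynolds number Re = ρVD/μ = 1730 · 0.6869 · 0.45 / 0.00476 = 1.123e+05.
Re > 4000 → turbulent. Relative roughness ε/D = 6.9e-05/0.45 = 0.000153. Haaland: 1/√f = -1.8 log₁₀[(0.000153/3.7)^1.11 + 6.9/1.123e+05] = -1.8 log₁₀[1.37e-05 + 6.14e-05] = 7.424, so f = 0.01814.
Total minor-loss coefficient ΣK = 1·1 + 3·2.4 + 1·0.32 = 8.52.
ΔP = [f·L/D + ΣK]·(ρV²/2) = [0.01814·30.5/0.45 + 8.52]·(1730·0.6869²/2) = [1.23 + 8.52]·408.1 = 3979 Pa.
ΔP = 3979 Pa = 0.0398 bar.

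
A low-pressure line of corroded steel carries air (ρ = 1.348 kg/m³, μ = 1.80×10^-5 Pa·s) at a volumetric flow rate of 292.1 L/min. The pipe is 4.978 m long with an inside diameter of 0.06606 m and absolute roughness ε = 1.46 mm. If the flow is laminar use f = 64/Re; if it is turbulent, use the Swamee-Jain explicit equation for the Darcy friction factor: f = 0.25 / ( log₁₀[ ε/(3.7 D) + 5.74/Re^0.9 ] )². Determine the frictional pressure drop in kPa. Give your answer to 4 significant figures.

ΔP ≈ 0.005812 kPa

Q = 292.1 L/min = 292.1/60000 = 0.004868 m³/s.
Cross-sectional area A = πD²/4 = π(0.06606)²/4 = 0.003427 m²; mean velocity V = Q/A = 0.004868/0.003427 = 1.42 m/s.
Reynolds number Re = ρVD/μ = 1.348 · 1.42 · 0.06606 / 1.8e-05 = 7027.
Re > 4000 → turbulent. Relative roughness ε/D = 0.00146/0.06606 = 0.0221. Swamee-Jain: f = 0.25/(log₁₀[0.0221/3.7 + 5.74/7027^0.9])² = 0.25/(log₁₀[0.00597 + 0.00198])² = 0.25/(-2.099)² = 0.05672.
Darcy-Weisbach: ΔP = f(L/D)(ρV²/2) = 0.05672·(4.978/0.06606)·(1.348·1.42²/2) = 0.05672·75.36·1.36 = 5.812 Pa.
ΔP = 5.812 Pa = 0.005812 kPa.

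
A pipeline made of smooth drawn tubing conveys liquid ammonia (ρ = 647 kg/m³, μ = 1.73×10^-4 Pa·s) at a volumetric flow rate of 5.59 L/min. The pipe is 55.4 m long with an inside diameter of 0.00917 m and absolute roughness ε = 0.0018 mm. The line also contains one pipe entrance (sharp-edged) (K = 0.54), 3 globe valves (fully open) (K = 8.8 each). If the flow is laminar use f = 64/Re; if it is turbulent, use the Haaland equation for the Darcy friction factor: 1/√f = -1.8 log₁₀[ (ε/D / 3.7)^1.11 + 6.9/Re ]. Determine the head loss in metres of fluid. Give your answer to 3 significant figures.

Q = 5.59 L/min = 5.59/60000 = 9.317e-05 m³/s.
Cross-sectional area A = πD²/4 = π(0.00917)²/4 = 6.604e-05 m²; mean velocity V = Q/A = 9.317e-05/6.604e-05 = 1.411 m/s.
Reynolds number Re = ρVD/μ = 647 · 1.411 · 0.00917 / 0.000173 = 4.838e+04.
Re > 4000 → turbulent. Relative roughness ε/D = 1.8e-06/0.00917 = 0.000196. Haaland: 1/√f = -1.8 log₁₀[(0.000196/3.7)^1.11 + 6.9/4.838e+04] = -1.8 log₁₀[1.8e-05 + 0.000143] = 6.83, so f = 0.02144.
Total minor-loss coefficient ΣK = 1·0.54 + 3·8.8 = 26.9.
ΔP = [f·L/D + ΣK]·(ρV²/2) = [0.02144·55.4/0.00917 + 26.9]·(647·1.411²/2) = [129.5 + 26.9]·643.8 = 1.007e+05 Pa.
Head loss h_f = ΔP/(ρg) = 1.007e+05/(647·9.81) = 15.9 m.

h_f ≈ 15.9 m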